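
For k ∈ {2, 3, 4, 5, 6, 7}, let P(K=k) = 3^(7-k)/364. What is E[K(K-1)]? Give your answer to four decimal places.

4.4176

E[K(K-1)] = Σ k(k-1)·P(K=k)
 = 2·243/364 + 6·81/364 + 12·27/364 + 20·9/364 + 30·3/364 + 42·1/364
 = 243/182 + 243/182 + 81/91 + 45/91 + 45/182 + 3/26
 = 402/91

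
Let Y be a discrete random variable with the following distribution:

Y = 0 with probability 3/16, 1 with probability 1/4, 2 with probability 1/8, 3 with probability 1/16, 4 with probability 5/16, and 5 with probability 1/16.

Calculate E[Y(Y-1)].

E[Y(Y-1)] = Σ y(y-1)·P(Y=y)
 = 0·3/16 + 0·1/4 + 2·1/8 + 6·1/16 + 12·5/16 + 20·1/16
 = 0 + 0 + 1/4 + 3/8 + 15/4 + 5/4
 = 45/8

5.625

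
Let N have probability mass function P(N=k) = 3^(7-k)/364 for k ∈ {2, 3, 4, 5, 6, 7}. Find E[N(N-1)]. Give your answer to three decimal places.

E[N(N-1)] = Σ n(n-1)·P(N=n)
 = 2·243/364 + 6·81/364 + 12·27/364 + 20·9/364 + 30·3/364 + 42·1/364
 = 243/182 + 243/182 + 81/91 + 45/91 + 45/182 + 3/26
 = 402/91

4.418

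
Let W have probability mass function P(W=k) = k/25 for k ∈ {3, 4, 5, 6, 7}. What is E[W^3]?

186.36

E[W^3] = Σ w^3·P(W=w)
 = 27·3/25 + 64·4/25 + 125·1/5 + 216·6/25 + 343·7/25
 = 81/25 + 256/25 + 25 + 1296/25 + 2401/25
 = 4659/25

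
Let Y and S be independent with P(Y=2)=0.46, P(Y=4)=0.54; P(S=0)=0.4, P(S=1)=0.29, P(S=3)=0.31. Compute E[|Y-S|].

E[|Y-S|] = Σ_y Σ_s |y-s| · P(Y=y)P(S=s)
 = 2·0.184 + 1·0.1334 + 1·0.1426 + 4·0.216 + 3·0.1566 + 1·0.1674
 = 0.368 + 0.1334 + 0.1426 + 0.864 + 0.4698 + 0.1674
 = 2.1452

2.1452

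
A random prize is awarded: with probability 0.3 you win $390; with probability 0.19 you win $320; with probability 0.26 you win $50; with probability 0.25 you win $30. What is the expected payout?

E[payout] = 390·0.3 + 320·0.19 + 50·0.26 + 30·0.25
 = 117 + 60.8 + 13 + 7.5
 = 198.3

198.3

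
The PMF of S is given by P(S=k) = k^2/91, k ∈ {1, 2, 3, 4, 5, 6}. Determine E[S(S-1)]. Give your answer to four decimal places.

20.1538

E[S(S-1)] = Σ s(s-1)·P(S=s)
 = 0·1/91 + 2·4/91 + 6·9/91 + 12·16/91 + 20·25/91 + 30·36/91
 = 0 + 8/91 + 54/91 + 192/91 + 500/91 + 1080/91
 = 262/13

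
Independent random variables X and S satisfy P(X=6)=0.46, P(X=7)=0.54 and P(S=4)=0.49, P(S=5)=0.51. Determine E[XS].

29.4954

E[XS] = Σ_x Σ_s xs · P(X=x)P(S=s)
 = 24·0.2254 + 30·0.2346 + 28·0.2646 + 35·0.2754
 = 5.4096 + 7.038 + 7.4088 + 9.639
 = 29.4954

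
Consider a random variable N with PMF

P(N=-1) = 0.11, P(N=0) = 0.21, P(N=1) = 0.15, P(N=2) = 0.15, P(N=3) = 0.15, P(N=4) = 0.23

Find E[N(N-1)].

4.18

E[N(N-1)] = Σ n(n-1)·P(N=n)
 = 2·0.11 + 0·0.21 + 0·0.15 + 2·0.15 + 6·0.15 + 12·0.23
 = 0.22 + 0 + 0 + 0.3 + 0.9 + 2.76
 = 4.18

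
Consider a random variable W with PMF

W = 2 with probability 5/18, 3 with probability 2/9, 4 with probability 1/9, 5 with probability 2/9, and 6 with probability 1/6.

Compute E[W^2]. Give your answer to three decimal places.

E[W^2] = Σ w^2·P(W=w)
 = 4·5/18 + 9·2/9 + 16·1/9 + 25·2/9 + 36·1/6
 = 10/9 + 2 + 16/9 + 50/9 + 6
 = 148/9

16.444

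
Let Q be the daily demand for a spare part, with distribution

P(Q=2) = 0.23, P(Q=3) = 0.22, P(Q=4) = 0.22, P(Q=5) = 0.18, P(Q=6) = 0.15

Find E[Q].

E[Q] = Σ q·P(Q=q)
 = 2·0.23 + 3·0.22 + 4·0.22 + 5·0.18 + 6·0.15
 = 0.46 + 0.66 + 0.88 + 0.9 + 0.9
 = 3.8

3.8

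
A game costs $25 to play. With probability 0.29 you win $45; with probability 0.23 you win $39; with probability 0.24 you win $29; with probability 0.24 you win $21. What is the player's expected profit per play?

9.02

E[payout] = 45·0.29 + 39·0.23 + 29·0.24 + 21·0.24
 = 13.05 + 8.97 + 6.96 + 5.04
 = 34.02
Net = 34.02 - 25 = 9.02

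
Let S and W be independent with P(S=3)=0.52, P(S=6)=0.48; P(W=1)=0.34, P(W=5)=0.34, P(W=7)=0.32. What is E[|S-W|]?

E[|S-W|] = Σ_s Σ_w |s-w| · P(S=s)P(W=w)
 = 2·0.1768 + 2·0.1768 + 4·0.1664 + 5·0.1632 + 1·0.1632 + 1·0.1536
 = 0.3536 + 0.3536 + 0.6656 + 0.816 + 0.1632 + 0.1536
 = 2.5056

2.5056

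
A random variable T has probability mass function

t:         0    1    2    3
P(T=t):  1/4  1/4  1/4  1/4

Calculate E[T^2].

3.5

E[T^2] = Σ t^2·P(T=t)
 = 0·1/4 + 1·1/4 + 4·1/4 + 9·1/4
 = 0 + 1/4 + 1 + 9/4
 = 7/2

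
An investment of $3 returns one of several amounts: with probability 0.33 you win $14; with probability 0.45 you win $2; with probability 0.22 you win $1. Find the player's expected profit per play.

2.74

E[payout] = 14·0.33 + 2·0.45 + 1·0.22
 = 4.62 + 0.9 + 0.22
 = 5.74
Net = 5.74 - 3 = 2.74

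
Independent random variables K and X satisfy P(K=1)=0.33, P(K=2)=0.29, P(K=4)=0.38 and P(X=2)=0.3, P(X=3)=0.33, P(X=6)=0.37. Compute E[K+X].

6.24

E[K+X] = Σ_k Σ_x (k+x) · P(K=k)P(X=x)
 = 3·0.099 + 4·0.1089 + 7·0.1221 + 4·0.087 + 5·0.0957 + 8·0.1073 + 6·0.114 + 7·0.1254 + 10·0.1406
 = 0.297 + 0.4356 + 0.8547 + 0.348 + 0.4785 + 0.8584 + 0.684 + 0.8778 + 1.406
 = 6.24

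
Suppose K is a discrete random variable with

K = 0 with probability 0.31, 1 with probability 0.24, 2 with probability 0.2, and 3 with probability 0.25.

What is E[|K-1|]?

E[|K-1|] = Σ |k-1|·P(K=k)
 = 1·0.31 + 0·0.24 + 1·0.2 + 2·0.25
 = 0.31 + 0 + 0.2 + 0.5
 = 1.01

1.01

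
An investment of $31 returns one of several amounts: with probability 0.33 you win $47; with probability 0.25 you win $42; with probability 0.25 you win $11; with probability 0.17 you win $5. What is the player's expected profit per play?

-1.39

E[payout] = 47·0.33 + 42·0.25 + 11·0.25 + 5·0.17
 = 15.51 + 10.5 + 2.75 + 0.85
 = 29.61
Net = 29.61 - 31 = -1.39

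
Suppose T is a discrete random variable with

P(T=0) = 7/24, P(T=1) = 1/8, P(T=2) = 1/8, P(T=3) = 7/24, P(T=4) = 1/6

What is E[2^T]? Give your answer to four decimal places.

E[2^T] = Σ 2^t·P(T=t)
 = 1·7/24 + 2·1/8 + 4·1/8 + 8·7/24 + 16·1/6
 = 7/24 + 1/4 + 1/2 + 7/3 + 8/3
 = 145/24

6.0417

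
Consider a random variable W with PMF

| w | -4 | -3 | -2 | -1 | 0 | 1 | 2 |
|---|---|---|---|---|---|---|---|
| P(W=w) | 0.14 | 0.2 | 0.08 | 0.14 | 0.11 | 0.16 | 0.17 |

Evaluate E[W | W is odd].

P(W is odd) = 0.2 + 0.14 + 0.16 = 0.5.
E[W | W is odd] = [(-3)·0.2 + (-1)·0.14 + 1·0.16] / 0.5
 = -0.58 / 0.5
 = -29/25

-1.16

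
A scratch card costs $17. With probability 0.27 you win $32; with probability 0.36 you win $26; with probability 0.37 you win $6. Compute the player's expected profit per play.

E[payout] = 32·0.27 + 26·0.36 + 6·0.37
 = 8.64 + 9.36 + 2.22
 = 20.22
Net = 20.22 - 17 = 3.22

3.22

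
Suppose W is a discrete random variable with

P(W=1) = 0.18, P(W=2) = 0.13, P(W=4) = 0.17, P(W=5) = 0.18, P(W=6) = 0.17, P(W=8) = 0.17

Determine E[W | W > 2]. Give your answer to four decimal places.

5.7391

P(W > 2) = 0.17 + 0.18 + 0.17 + 0.17 = 0.69.
E[W | W > 2] = [4·0.17 + 5·0.18 + 6·0.17 + 8·0.17] / 0.69
 = 3.96 / 0.69
 = 132/23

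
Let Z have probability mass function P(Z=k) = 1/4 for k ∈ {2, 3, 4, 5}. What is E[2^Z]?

15

E[2^Z] = Σ 2^z·P(Z=z)
 = 4·1/4 + 8·1/4 + 16·1/4 + 32·1/4
 = 1 + 2 + 4 + 8
 = 15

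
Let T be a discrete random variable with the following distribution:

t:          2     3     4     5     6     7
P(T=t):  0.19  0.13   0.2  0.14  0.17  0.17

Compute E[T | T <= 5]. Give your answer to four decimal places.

P(T <= 5) = 0.19 + 0.13 + 0.2 + 0.14 = 0.66.
E[T | T <= 5] = [2·0.19 + 3·0.13 + 4·0.2 + 5·0.14] / 0.66
 = 2.27 / 0.66
 = 227/66

3.4394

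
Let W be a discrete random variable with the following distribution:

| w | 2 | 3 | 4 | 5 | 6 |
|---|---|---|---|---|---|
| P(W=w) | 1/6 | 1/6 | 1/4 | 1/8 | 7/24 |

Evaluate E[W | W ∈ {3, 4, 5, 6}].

4.65

P(W ∈ {3, 4, 5, 6}) = 1/6 + 1/4 + 1/8 + 7/24 = 5/6.
E[W | W ∈ {3, 4, 5, 6}] = [3·1/6 + 4·1/4 + 5·1/8 + 6·7/24] / (5/6)
 = 31/8 / (5/6)
 = 93/20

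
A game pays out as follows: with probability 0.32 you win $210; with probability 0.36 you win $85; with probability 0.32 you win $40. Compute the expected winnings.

E[payout] = 210·0.32 + 85·0.36 + 40·0.32
 = 67.2 + 30.6 + 12.8
 = 110.6

110.6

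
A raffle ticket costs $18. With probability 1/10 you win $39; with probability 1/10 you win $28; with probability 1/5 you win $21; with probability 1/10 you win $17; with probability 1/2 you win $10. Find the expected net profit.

-0.4

E[payout] = 39·1/10 + 28·1/10 + 21·1/5 + 17·1/10 + 10·1/2
 = 39/10 + 14/5 + 21/5 + 17/10 + 5
 = 88/5
Net = 88/5 - 18 = -2/5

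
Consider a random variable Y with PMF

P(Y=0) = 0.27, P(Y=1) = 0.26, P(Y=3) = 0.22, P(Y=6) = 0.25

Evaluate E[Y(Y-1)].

E[Y(Y-1)] = Σ y(y-1)·P(Y=y)
 = 0·0.27 + 0·0.26 + 6·0.22 + 30·0.25
 = 0 + 0 + 1.32 + 7.5
 = 8.82

8.82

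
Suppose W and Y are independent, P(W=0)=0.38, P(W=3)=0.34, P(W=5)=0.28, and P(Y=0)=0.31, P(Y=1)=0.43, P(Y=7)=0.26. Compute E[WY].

5.445

E[WY] = Σ_w Σ_y wy · P(W=w)P(Y=y)
 = 0·0.1178 + 0·0.1634 + 0·0.0988 + 0·0.1054 + 3·0.1462 + 21·0.0884 + 0·0.0868 + 5·0.1204 + 35·0.0728
 = 0 + 0 + 0 + 0 + 0.4386 + 1.8564 + 0 + 0.602 + 2.548
 = 5.445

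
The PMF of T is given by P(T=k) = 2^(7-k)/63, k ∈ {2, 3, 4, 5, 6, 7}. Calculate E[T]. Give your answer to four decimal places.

2.9048

E[T] = Σ t·P(T=t)
 = 2·32/63 + 3·16/63 + 4·8/63 + 5·4/63 + 6·2/63 + 7·1/63
 = 64/63 + 16/21 + 32/63 + 20/63 + 4/21 + 1/9
 = 61/21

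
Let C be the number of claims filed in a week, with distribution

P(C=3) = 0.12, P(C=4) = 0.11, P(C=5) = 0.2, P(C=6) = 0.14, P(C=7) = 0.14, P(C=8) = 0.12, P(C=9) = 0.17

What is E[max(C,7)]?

E[max(C,7)] = Σ max(c,7)·P(C=c)
 = 7·0.12 + 7·0.11 + 7·0.2 + 7·0.14 + 7·0.14 + 8·0.12 + 9·0.17
 = 0.84 + 0.77 + 1.4 + 0.98 + 0.98 + 0.96 + 1.53
 = 7.46

7.46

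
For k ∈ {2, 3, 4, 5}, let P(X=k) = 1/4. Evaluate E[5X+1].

18.5

E[5X+1] = Σ (5x+1)·P(X=x)
 = 11·1/4 + 16·1/4 + 21·1/4 + 26·1/4
 = 11/4 + 4 + 21/4 + 13/2
 = 37/2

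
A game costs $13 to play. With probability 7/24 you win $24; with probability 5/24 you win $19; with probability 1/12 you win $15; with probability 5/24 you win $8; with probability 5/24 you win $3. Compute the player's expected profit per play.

E[payout] = 24·7/24 + 19·5/24 + 15·1/12 + 8·5/24 + 3·5/24
 = 7 + 95/24 + 5/4 + 5/3 + 5/8
 = 29/2
Net = 29/2 - 13 = 3/2

1.5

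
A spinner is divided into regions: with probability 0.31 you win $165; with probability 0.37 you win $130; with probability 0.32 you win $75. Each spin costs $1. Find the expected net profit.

E[payout] = 165·0.31 + 130·0.37 + 75·0.32
 = 51.15 + 48.1 + 24
 = 123.25
Net = 123.25 - 1 = 122.25

122.25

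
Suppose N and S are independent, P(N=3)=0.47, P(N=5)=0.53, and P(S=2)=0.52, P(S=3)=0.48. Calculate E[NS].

10.0688

E[NS] = Σ_n Σ_s ns · P(N=n)P(S=s)
 = 6·0.2444 + 9·0.2256 + 10·0.2756 + 15·0.2544
 = 1.4664 + 2.0304 + 2.756 + 3.816
 = 10.0688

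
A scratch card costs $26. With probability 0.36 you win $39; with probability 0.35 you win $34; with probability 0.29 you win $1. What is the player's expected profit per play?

0.23

E[payout] = 39·0.36 + 34·0.35 + 1·0.29
 = 14.04 + 11.9 + 0.29
 = 26.23
Net = 26.23 - 26 = 0.23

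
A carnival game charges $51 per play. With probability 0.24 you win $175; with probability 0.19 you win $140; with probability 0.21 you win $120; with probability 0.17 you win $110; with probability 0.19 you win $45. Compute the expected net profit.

E[payout] = 175·0.24 + 140·0.19 + 120·0.21 + 110·0.17 + 45·0.19
 = 42 + 26.6 + 25.2 + 18.7 + 8.55
 = 121.05
Net = 121.05 - 51 = 70.05

70.05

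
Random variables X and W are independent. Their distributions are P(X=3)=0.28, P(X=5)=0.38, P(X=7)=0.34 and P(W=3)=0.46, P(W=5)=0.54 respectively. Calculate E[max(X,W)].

5.4224

E[max(X,W)] = Σ_x Σ_w max(x,w) · P(X=x)P(W=w)
 = 3·0.1288 + 5·0.1512 + 5·0.1748 + 5·0.2052 + 7·0.1564 + 7·0.1836
 = 0.3864 + 0.756 + 0.874 + 1.026 + 1.0948 + 1.2852
 = 5.4224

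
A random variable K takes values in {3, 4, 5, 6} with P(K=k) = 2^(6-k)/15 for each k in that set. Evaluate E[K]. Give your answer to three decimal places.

3.733

E[K] = Σ k·P(K=k)
 = 3·8/15 + 4·4/15 + 5·2/15 + 6·1/15
 = 8/5 + 16/15 + 2/3 + 2/5
 = 56/15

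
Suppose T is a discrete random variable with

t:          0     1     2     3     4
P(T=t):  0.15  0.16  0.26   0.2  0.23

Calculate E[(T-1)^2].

E[(T-1)^2] = Σ (t-1)^2·P(T=t)
 = 1·0.15 + 0·0.16 + 1·0.26 + 4·0.2 + 9·0.23
 = 0.15 + 0 + 0.26 + 0.8 + 2.07
 = 3.28

3.28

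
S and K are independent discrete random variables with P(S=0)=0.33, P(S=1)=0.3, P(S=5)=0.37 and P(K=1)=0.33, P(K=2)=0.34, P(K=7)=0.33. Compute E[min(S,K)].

1.2842

E[min(S,K)] = Σ_s Σ_k min(s,k) · P(S=s)P(K=k)
 = 0·0.1089 + 0·0.1122 + 0·0.1089 + 1·0.099 + 1·0.102 + 1·0.099 + 1·0.1221 + 2·0.1258 + 5·0.1221
 = 0 + 0 + 0 + 0.099 + 0.102 + 0.099 + 0.1221 + 0.2516 + 0.6105
 = 1.2842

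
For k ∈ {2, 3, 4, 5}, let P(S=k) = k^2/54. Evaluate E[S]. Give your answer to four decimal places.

4.1481

E[S] = Σ s·P(S=s)
 = 2·2/27 + 3·1/6 + 4·8/27 + 5·25/54
 = 4/27 + 1/2 + 32/27 + 125/54
 = 112/27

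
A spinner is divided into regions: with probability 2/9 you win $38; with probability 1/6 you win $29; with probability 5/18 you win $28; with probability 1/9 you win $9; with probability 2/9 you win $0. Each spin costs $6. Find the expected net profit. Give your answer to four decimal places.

E[payout] = 38·2/9 + 29·1/6 + 28·5/18 + 9·1/9 + 0·2/9
 = 76/9 + 29/6 + 70/9 + 1 + 0
 = 397/18
Net = 397/18 - 6 = 289/18

16.0556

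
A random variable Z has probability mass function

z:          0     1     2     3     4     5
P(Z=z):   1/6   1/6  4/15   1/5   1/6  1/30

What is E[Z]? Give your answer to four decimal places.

E[Z] = Σ z·P(Z=z)
 = 0·1/6 + 1·1/6 + 2·4/15 + 3·1/5 + 4·1/6 + 5·1/30
 = 0 + 1/6 + 8/15 + 3/5 + 2/3 + 1/6
 = 32/15

2.1333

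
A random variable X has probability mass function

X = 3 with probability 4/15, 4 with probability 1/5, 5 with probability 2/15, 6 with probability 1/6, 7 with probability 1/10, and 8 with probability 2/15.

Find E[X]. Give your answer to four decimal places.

E[X] = Σ x·P(X=x)
 = 3·4/15 + 4·1/5 + 5·2/15 + 6·1/6 + 7·1/10 + 8·2/15
 = 4/5 + 4/5 + 2/3 + 1 + 7/10 + 16/15
 = 151/30

5.0333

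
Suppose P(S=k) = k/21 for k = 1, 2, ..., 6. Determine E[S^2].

21

E[S^2] = Σ s^2·P(S=s)
 = 1·1/21 + 4·2/21 + 9·1/7 + 16·4/21 + 25·5/21 + 36·2/7
 = 1/21 + 8/21 + 9/7 + 64/21 + 125/21 + 72/7
 = 21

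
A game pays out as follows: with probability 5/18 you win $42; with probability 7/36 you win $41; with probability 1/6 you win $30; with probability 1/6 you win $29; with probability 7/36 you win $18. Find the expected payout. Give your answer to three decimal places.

32.972

E[payout] = 42·5/18 + 41·7/36 + 30·1/6 + 29·1/6 + 18·7/36
 = 35/3 + 287/36 + 5 + 29/6 + 7/2
 = 1187/36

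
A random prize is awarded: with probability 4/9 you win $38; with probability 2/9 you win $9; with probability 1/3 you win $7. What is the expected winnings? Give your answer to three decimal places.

E[payout] = 38·4/9 + 9·2/9 + 7·1/3
 = 152/9 + 2 + 7/3
 = 191/9

21.222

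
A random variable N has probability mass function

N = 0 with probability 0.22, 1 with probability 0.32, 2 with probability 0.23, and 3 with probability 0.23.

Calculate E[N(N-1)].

E[N(N-1)] = Σ n(n-1)·P(N=n)
 = 0·0.22 + 0·0.32 + 2·0.23 + 6·0.23
 = 0 + 0 + 0.46 + 1.38
 = 1.84

1.84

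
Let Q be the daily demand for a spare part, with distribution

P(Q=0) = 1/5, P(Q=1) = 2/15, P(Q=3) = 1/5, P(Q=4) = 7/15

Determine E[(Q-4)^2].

E[(Q-4)^2] = Σ (q-4)^2·P(Q=q)
 = 16·1/5 + 9·2/15 + 1·1/5 + 0·7/15
 = 16/5 + 6/5 + 1/5 + 0
 = 23/5

4.6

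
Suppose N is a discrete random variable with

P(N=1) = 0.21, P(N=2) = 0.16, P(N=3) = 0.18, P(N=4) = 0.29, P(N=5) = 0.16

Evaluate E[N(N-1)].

8.08

E[N(N-1)] = Σ n(n-1)·P(N=n)
 = 0·0.21 + 2·0.16 + 6·0.18 + 12·0.29 + 20·0.16
 = 0 + 0.32 + 1.08 + 3.48 + 3.2
 = 8.08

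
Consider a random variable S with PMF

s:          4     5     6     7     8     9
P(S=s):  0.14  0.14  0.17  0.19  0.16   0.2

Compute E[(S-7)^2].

2.95

E[(S-7)^2] = Σ (s-7)^2·P(S=s)
 = 9·0.14 + 4·0.14 + 1·0.17 + 0·0.19 + 1·0.16 + 4·0.2
 = 1.26 + 0.56 + 0.17 + 0 + 0.16 + 0.8
 = 2.95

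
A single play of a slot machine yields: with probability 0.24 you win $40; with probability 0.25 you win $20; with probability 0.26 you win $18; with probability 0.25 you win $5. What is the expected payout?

E[payout] = 40·0.24 + 20·0.25 + 18·0.26 + 5·0.25
 = 9.6 + 5 + 4.68 + 1.25
 = 20.53

20.53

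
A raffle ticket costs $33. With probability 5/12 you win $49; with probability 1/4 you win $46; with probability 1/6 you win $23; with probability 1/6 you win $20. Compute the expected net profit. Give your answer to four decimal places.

E[payout] = 49·5/12 + 46·1/4 + 23·1/6 + 20·1/6
 = 245/12 + 23/2 + 23/6 + 10/3
 = 469/12
Net = 469/12 - 33 = 73/12

6.0833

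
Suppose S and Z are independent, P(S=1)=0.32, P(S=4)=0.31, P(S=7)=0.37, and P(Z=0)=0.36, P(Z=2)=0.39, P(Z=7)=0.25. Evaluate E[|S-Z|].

3.2946

E[|S-Z|] = Σ_s Σ_z |s-z| · P(S=s)P(Z=z)
 = 1·0.1152 + 1·0.1248 + 6·0.08 + 4·0.1116 + 2·0.1209 + 3·0.0775 + 7·0.1332 + 5·0.1443 + 0·0.0925
 = 0.1152 + 0.1248 + 0.48 + 0.4464 + 0.2418 + 0.2325 + 0.9324 + 0.7215 + 0
 = 3.2946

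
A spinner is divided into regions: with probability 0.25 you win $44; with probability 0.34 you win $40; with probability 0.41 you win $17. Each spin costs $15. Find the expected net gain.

16.57

E[payout] = 44·0.25 + 40·0.34 + 17·0.41
 = 11 + 13.6 + 6.97
 = 31.57
Net = 31.57 - 15 = 16.57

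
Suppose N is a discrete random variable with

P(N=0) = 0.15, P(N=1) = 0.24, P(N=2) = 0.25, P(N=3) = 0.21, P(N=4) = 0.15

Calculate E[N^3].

17.51

E[N^3] = Σ n^3·P(N=n)
 = 0·0.15 + 1·0.24 + 8·0.25 + 27·0.21 + 64·0.15
 = 0 + 0.24 + 2 + 5.67 + 9.6
 = 17.51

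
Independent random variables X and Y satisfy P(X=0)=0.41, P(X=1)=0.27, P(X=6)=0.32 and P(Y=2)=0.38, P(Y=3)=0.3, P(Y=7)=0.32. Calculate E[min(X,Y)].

E[min(X,Y)] = Σ_x Σ_y min(x,y) · P(X=x)P(Y=y)
 = 0·0.1558 + 0·0.123 + 0·0.1312 + 1·0.1026 + 1·0.081 + 1·0.0864 + 2·0.1216 + 3·0.096 + 6·0.1024
 = 0 + 0 + 0 + 0.1026 + 0.081 + 0.0864 + 0.2432 + 0.288 + 0.6144
 = 1.4156

1.4156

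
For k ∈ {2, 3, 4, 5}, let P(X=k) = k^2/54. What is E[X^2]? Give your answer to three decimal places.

18.111

E[X^2] = Σ x^2·P(X=x)
 = 4·2/27 + 9·1/6 + 16·8/27 + 25·25/54
 = 8/27 + 3/2 + 128/27 + 625/54
 = 163/9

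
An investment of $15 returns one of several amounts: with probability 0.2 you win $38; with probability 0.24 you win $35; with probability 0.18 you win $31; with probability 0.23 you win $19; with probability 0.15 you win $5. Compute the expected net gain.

E[payout] = 38·0.2 + 35·0.24 + 31·0.18 + 19·0.23 + 5·0.15
 = 7.6 + 8.4 + 5.58 + 4.37 + 0.75
 = 26.7
Net = 26.7 - 15 = 11.7

11.7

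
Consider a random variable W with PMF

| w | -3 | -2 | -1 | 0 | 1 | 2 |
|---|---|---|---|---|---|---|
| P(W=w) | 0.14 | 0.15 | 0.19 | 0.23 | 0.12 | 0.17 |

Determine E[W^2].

E[W^2] = Σ w^2·P(W=w)
 = 9·0.14 + 4·0.15 + 1·0.19 + 0·0.23 + 1·0.12 + 4·0.17
 = 1.26 + 0.6 + 0.19 + 0 + 0.12 + 0.68
 = 2.85

2.85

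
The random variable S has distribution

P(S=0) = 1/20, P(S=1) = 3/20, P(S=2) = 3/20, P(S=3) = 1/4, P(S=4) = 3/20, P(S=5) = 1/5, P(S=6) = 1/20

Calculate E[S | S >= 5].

5.2

P(S >= 5) = 1/5 + 1/20 = 1/4.
E[S | S >= 5] = [5·1/5 + 6·1/20] / (1/4)
 = 13/10 / (1/4)
 = 26/5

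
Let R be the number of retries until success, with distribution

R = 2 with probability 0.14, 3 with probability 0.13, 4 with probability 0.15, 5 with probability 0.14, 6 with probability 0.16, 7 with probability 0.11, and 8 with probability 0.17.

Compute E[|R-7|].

E[|R-7|] = Σ |r-7|·P(R=r)
 = 5·0.14 + 4·0.13 + 3·0.15 + 2·0.14 + 1·0.16 + 0·0.11 + 1·0.17
 = 0.7 + 0.52 + 0.45 + 0.28 + 0.16 + 0 + 0.17
 = 2.28

2.28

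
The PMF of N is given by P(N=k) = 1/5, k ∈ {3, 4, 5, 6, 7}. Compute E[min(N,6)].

E[min(N,6)] = Σ min(n,6)·P(N=n)
 = 3·1/5 + 4·1/5 + 5·1/5 + 6·1/5 + 6·1/5
 = 3/5 + 4/5 + 1 + 6/5 + 6/5
 = 24/5

4.8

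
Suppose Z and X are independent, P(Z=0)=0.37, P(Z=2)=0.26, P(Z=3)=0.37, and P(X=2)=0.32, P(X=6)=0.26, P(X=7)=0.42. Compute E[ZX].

8.3782

E[ZX] = Σ_z Σ_x zx · P(Z=z)P(X=x)
 = 0·0.1184 + 0·0.0962 + 0·0.1554 + 4·0.0832 + 12·0.0676 + 14·0.1092 + 6·0.1184 + 18·0.0962 + 21·0.1554
 = 0 + 0 + 0 + 0.3328 + 0.8112 + 1.5288 + 0.7104 + 1.7316 + 3.2634
 = 8.3782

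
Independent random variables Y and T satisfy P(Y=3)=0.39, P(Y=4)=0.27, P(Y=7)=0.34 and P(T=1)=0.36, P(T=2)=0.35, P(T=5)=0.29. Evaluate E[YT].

11.6213

E[YT] = Σ_y Σ_t yt · P(Y=y)P(T=t)
 = 3·0.1404 + 6·0.1365 + 15·0.1131 + 4·0.0972 + 8·0.0945 + 20·0.0783 + 7·0.1224 + 14·0.119 + 35·0.0986
 = 0.4212 + 0.819 + 1.6965 + 0.3888 + 0.756 + 1.566 + 0.8568 + 1.666 + 3.451
 = 11.6213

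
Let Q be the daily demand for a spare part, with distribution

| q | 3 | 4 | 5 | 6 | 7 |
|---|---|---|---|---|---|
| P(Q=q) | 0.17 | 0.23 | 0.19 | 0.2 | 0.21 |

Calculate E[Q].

5.05

E[Q] = Σ q·P(Q=q)
 = 3·0.17 + 4·0.23 + 5·0.19 + 6·0.2 + 7·0.21
 = 0.51 + 0.92 + 0.95 + 1.2 + 1.47
 = 5.05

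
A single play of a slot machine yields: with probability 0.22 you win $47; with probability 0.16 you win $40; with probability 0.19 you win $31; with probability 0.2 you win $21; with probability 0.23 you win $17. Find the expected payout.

E[payout] = 47·0.22 + 40·0.16 + 31·0.19 + 21·0.2 + 17·0.23
 = 10.34 + 6.4 + 5.89 + 4.2 + 3.91
 = 30.74

30.74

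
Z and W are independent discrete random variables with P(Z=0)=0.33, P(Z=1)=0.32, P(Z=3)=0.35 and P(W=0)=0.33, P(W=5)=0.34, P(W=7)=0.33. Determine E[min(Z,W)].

E[min(Z,W)] = Σ_z Σ_w min(z,w) · P(Z=z)P(W=w)
 = 0·0.1089 + 0·0.1122 + 0·0.1089 + 0·0.1056 + 1·0.1088 + 1·0.1056 + 0·0.1155 + 3·0.119 + 3·0.1155
 = 0 + 0 + 0 + 0 + 0.1088 + 0.1056 + 0 + 0.357 + 0.3465
 = 0.9179

0.9179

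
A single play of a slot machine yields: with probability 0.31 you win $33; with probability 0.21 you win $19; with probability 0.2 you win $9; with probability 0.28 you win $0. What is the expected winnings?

16.02

E[payout] = 33·0.31 + 19·0.21 + 9·0.2 + 0·0.28
 = 10.23 + 3.99 + 1.8 + 0
 = 16.02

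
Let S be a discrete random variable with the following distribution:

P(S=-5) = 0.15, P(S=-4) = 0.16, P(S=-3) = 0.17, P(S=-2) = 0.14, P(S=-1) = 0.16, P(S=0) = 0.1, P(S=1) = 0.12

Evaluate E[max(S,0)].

E[max(S,0)] = Σ max(s,0)·P(S=s)
 = 0·0.15 + 0·0.16 + 0·0.17 + 0·0.14 + 0·0.16 + 0·0.1 + 1·0.12
 = 0 + 0 + 0 + 0 + 0 + 0 + 0.12
 = 0.12

0.12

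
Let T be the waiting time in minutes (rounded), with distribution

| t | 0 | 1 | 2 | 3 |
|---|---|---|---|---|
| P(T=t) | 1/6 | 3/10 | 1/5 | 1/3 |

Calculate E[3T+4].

9.1

E[3T+4] = Σ (3t+4)·P(T=t)
 = 4·1/6 + 7·3/10 + 10·1/5 + 13·1/3
 = 2/3 + 21/10 + 2 + 13/3
 = 91/10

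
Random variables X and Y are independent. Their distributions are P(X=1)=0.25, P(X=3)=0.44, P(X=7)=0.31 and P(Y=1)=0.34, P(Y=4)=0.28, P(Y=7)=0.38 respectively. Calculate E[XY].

E[XY] = Σ_x Σ_y xy · P(X=x)P(Y=y)
 = 1·0.085 + 4·0.07 + 7·0.095 + 3·0.1496 + 12·0.1232 + 21·0.1672 + 7·0.1054 + 28·0.0868 + 49·0.1178
 = 0.085 + 0.28 + 0.665 + 0.4488 + 1.4784 + 3.5112 + 0.7378 + 2.4304 + 5.7722
 = 15.4088

15.4088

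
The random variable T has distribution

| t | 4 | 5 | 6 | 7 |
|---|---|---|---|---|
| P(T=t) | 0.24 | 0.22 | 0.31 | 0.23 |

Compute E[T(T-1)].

26.24

E[T(T-1)] = Σ t(t-1)·P(T=t)
 = 12·0.24 + 20·0.22 + 30·0.31 + 42·0.23
 = 2.88 + 4.4 + 9.3 + 9.66
 = 26.24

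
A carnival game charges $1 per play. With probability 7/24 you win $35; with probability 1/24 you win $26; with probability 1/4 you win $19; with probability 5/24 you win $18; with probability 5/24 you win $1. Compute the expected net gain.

E[payout] = 35·7/24 + 26·1/24 + 19·1/4 + 18·5/24 + 1·5/24
 = 245/24 + 13/12 + 19/4 + 15/4 + 5/24
 = 20
Net = 20 - 1 = 19

19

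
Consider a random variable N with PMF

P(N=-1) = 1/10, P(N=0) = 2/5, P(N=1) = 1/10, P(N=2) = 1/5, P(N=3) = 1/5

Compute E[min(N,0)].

E[min(N,0)] = Σ min(n,0)·P(N=n)
 = (-1)·1/10 + 0·2/5 + 0·1/10 + 0·1/5 + 0·1/5
 = (-1/10) + 0 + 0 + 0 + 0
 = -1/10

-0.1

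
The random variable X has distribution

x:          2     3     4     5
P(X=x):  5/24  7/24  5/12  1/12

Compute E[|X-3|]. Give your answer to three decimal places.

0.792

E[|X-3|] = Σ |x-3|·P(X=x)
 = 1·5/24 + 0·7/24 + 1·5/12 + 2·1/12
 = 5/24 + 0 + 5/12 + 1/6
 = 19/24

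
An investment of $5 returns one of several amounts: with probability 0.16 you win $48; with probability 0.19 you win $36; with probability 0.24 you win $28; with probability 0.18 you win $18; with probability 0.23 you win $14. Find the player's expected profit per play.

E[payout] = 48·0.16 + 36·0.19 + 28·0.24 + 18·0.18 + 14·0.23
 = 7.68 + 6.84 + 6.72 + 3.24 + 3.22
 = 27.7
Net = 27.7 - 5 = 22.7

22.7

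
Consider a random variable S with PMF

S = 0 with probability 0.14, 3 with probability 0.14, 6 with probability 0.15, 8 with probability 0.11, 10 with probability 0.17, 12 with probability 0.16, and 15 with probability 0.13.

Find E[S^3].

977.73

E[S^3] = Σ s^3·P(S=s)
 = 0·0.14 + 27·0.14 + 216·0.15 + 512·0.11 + 1000·0.17 + 1728·0.16 + 3375·0.13
 = 0 + 3.78 + 32.4 + 56.32 + 170 + 276.48 + 438.75
 = 977.73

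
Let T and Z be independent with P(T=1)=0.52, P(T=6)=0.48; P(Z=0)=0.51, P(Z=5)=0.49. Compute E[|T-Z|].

2.9884

E[|T-Z|] = Σ_t Σ_z |t-z| · P(T=t)P(Z=z)
 = 1·0.2652 + 4·0.2548 + 6·0.2448 + 1·0.2352
 = 0.2652 + 1.0192 + 1.4688 + 0.2352
 = 2.9884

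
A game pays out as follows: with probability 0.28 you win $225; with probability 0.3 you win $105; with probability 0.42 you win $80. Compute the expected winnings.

128.1

E[payout] = 225·0.28 + 105·0.3 + 80·0.42
 = 63 + 31.5 + 33.6
 = 128.1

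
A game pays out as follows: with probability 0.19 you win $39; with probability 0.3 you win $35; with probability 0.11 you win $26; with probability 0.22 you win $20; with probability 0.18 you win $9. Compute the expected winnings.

E[payout] = 39·0.19 + 35·0.3 + 26·0.11 + 20·0.22 + 9·0.18
 = 7.41 + 10.5 + 2.86 + 4.4 + 1.62
 = 26.79

26.79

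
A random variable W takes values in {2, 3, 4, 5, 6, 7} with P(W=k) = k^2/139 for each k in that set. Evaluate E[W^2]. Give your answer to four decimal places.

E[W^2] = Σ w^2·P(W=w)
 = 4·4/139 + 9·9/139 + 16·16/139 + 25·25/139 + 36·36/139 + 49·49/139
 = 16/139 + 81/139 + 256/139 + 625/139 + 1296/139 + 2401/139
 = 4675/139

33.6331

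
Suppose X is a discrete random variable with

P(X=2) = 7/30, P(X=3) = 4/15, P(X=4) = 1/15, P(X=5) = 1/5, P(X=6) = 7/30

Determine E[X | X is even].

P(X is even) = 7/30 + 1/15 + 7/30 = 8/15.
E[X | X is even] = [2·7/30 + 4·1/15 + 6·7/30] / (8/15)
 = 32/15 / (8/15)
 = 4

4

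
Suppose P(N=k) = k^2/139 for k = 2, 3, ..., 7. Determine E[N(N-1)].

28

E[N(N-1)] = Σ n(n-1)·P(N=n)
 = 2·4/139 + 6·9/139 + 12·16/139 + 20·25/139 + 30·36/139 + 42·49/139
 = 8/139 + 54/139 + 192/139 + 500/139 + 1080/139 + 2058/139
 = 28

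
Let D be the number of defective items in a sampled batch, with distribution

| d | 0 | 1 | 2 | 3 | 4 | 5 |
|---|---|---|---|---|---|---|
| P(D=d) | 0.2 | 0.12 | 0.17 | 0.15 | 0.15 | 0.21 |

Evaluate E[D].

E[D] = Σ d·P(D=d)
 = 0·0.2 + 1·0.12 + 2·0.17 + 3·0.15 + 4·0.15 + 5·0.21
 = 0 + 0.12 + 0.34 + 0.45 + 0.6 + 1.05
 = 2.56

2.56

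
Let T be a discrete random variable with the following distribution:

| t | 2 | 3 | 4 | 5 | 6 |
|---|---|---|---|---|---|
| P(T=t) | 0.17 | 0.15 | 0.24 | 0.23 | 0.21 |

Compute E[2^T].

E[2^T] = Σ 2^t·P(T=t)
 = 4·0.17 + 8·0.15 + 16·0.24 + 32·0.23 + 64·0.21
 = 0.68 + 1.2 + 3.84 + 7.36 + 13.44
 = 26.52

26.52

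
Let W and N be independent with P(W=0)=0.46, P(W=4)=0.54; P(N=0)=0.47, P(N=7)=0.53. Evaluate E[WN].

8.0136

E[WN] = Σ_w Σ_n wn · P(W=w)P(N=n)
 = 0·0.2162 + 0·0.2438 + 0·0.2538 + 28·0.2862
 = 0 + 0 + 0 + 8.0136
 = 8.0136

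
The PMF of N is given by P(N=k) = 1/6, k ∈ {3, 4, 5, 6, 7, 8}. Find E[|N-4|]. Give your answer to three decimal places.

E[|N-4|] = Σ |n-4|·P(N=n)
 = 1·1/6 + 0·1/6 + 1·1/6 + 2·1/6 + 3·1/6 + 4·1/6
 = 1/6 + 0 + 1/6 + 1/3 + 1/2 + 2/3
 = 11/6

1.833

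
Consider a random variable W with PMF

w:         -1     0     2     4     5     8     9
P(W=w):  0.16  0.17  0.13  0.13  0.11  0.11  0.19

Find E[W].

E[W] = Σ w·P(W=w)
 = (-1)·0.16 + 0·0.17 + 2·0.13 + 4·0.13 + 5·0.11 + 8·0.11 + 9·0.19
 = (-0.16) + 0 + 0.26 + 0.52 + 0.55 + 0.88 + 1.71
 = 3.76

3.76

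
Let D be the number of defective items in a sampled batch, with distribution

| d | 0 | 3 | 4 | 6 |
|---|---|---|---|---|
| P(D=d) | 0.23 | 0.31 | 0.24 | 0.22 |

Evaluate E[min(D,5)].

2.99

E[min(D,5)] = Σ min(d,5)·P(D=d)
 = 0·0.23 + 3·0.31 + 4·0.24 + 5·0.22
 = 0 + 0.93 + 0.96 + 1.1
 = 2.99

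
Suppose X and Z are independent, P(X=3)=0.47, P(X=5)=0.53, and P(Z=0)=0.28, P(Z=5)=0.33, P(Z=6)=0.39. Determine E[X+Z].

E[X+Z] = Σ_x Σ_z (x+z) · P(X=x)P(Z=z)
 = 3·0.1316 + 8·0.1551 + 9·0.1833 + 5·0.1484 + 10·0.1749 + 11·0.2067
 = 0.3948 + 1.2408 + 1.6497 + 0.742 + 1.749 + 2.2737
 = 8.05

8.05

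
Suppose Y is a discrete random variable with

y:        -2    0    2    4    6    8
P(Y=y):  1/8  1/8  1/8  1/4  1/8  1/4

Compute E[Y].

3.75

E[Y] = Σ y·P(Y=y)
 = (-2)·1/8 + 0·1/8 + 2·1/8 + 4·1/4 + 6·1/8 + 8·1/4
 = (-1/4) + 0 + 1/4 + 1 + 3/4 + 2
 = 15/4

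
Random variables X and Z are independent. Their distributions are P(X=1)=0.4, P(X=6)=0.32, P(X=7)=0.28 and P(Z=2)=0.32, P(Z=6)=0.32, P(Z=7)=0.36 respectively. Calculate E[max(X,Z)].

E[max(X,Z)] = Σ_x Σ_z max(x,z) · P(X=x)P(Z=z)
 = 2·0.128 + 6·0.128 + 7·0.144 + 6·0.1024 + 6·0.1024 + 7·0.1152 + 7·0.0896 + 7·0.0896 + 7·0.1008
 = 0.256 + 0.768 + 1.008 + 0.6144 + 0.6144 + 0.8064 + 0.6272 + 0.6272 + 0.7056
 = 6.0272

6.0272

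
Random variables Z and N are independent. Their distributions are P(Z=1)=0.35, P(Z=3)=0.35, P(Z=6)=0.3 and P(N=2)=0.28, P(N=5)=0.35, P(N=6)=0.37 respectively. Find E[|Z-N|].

2.408

E[|Z-N|] = Σ_z Σ_n |z-n| · P(Z=z)P(N=n)
 = 1·0.098 + 4·0.1225 + 5·0.1295 + 1·0.098 + 2·0.1225 + 3·0.1295 + 4·0.084 + 1·0.105 + 0·0.111
 = 0.098 + 0.49 + 0.6475 + 0.098 + 0.245 + 0.3885 + 0.336 + 0.105 + 0
 = 2.408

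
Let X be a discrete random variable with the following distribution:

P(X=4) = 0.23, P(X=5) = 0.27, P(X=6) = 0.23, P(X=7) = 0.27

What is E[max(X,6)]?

6.27

E[max(X,6)] = Σ max(x,6)·P(X=x)
 = 6·0.23 + 6·0.27 + 6·0.23 + 7·0.27
 = 1.38 + 1.62 + 1.38 + 1.89
 = 6.27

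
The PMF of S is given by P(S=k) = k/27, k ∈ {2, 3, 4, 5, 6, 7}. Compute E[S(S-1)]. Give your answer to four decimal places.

23.8519

E[S(S-1)] = Σ s(s-1)·P(S=s)
 = 2·2/27 + 6·1/9 + 12·4/27 + 20·5/27 + 30·2/9 + 42·7/27
 = 4/27 + 2/3 + 16/9 + 100/27 + 20/3 + 98/9
 = 644/27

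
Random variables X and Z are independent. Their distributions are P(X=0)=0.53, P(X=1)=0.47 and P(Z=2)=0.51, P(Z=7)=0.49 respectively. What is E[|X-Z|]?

E[|X-Z|] = Σ_x Σ_z |x-z| · P(X=x)P(Z=z)
 = 2·0.2703 + 7·0.2597 + 1·0.2397 + 6·0.2303
 = 0.5406 + 1.8179 + 0.2397 + 1.3818
 = 3.98

3.98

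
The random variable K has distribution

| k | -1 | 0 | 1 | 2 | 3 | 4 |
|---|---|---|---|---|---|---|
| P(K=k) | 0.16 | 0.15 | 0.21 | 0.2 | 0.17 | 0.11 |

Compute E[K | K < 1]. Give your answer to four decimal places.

P(K < 1) = 0.16 + 0.15 = 0.31.
E[K | K < 1] = [(-1)·0.16 + 0·0.15] / 0.31
 = -0.16 / 0.31
 = -16/31

-0.5161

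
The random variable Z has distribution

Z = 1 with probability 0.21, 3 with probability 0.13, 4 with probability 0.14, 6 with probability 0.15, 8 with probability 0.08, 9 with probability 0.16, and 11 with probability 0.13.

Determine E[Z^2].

42.83

E[Z^2] = Σ z^2·P(Z=z)
 = 1·0.21 + 9·0.13 + 16·0.14 + 36·0.15 + 64·0.08 + 81·0.16 + 121·0.13
 = 0.21 + 1.17 + 2.24 + 5.4 + 5.12 + 12.96 + 15.73
 = 42.83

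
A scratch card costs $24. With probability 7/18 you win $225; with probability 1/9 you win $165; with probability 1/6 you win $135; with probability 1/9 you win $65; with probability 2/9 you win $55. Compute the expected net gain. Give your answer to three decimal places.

E[payout] = 225·7/18 + 165·1/9 + 135·1/6 + 65·1/9 + 55·2/9
 = 175/2 + 55/3 + 45/2 + 65/9 + 110/9
 = 1330/9
Net = 1330/9 - 24 = 1114/9

123.778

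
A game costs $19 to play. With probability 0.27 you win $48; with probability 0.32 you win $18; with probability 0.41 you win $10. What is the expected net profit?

E[payout] = 48·0.27 + 18·0.32 + 10·0.41
 = 12.96 + 5.76 + 4.1
 = 22.82
Net = 22.82 - 19 = 3.82

3.82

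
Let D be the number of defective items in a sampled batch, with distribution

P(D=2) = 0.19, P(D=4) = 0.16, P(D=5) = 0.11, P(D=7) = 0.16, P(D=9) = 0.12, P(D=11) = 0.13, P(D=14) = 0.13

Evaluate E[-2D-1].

E[-2D-1] = Σ (-2d-1)·P(D=d)
 = (-5)·0.19 + (-9)·0.16 + (-11)·0.11 + (-15)·0.16 + (-19)·0.12 + (-23)·0.13 + (-29)·0.13
 = (-0.95) + (-1.44) + (-1.21) + (-2.4) + (-2.28) + (-2.99) + (-3.77)
 = -15.04

-15.04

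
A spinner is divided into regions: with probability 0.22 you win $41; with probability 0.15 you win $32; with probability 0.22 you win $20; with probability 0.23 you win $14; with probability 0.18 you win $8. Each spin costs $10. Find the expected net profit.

E[payout] = 41·0.22 + 32·0.15 + 20·0.22 + 14·0.23 + 8·0.18
 = 9.02 + 4.8 + 4.4 + 3.22 + 1.44
 = 22.88
Net = 22.88 - 10 = 12.88

12.88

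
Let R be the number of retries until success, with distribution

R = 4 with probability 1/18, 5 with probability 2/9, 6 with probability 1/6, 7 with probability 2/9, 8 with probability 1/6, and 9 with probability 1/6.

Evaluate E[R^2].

E[R^2] = Σ r^2·P(R=r)
 = 16·1/18 + 25·2/9 + 36·1/6 + 49·2/9 + 64·1/6 + 81·1/6
 = 8/9 + 50/9 + 6 + 98/9 + 32/3 + 27/2
 = 95/2

47.5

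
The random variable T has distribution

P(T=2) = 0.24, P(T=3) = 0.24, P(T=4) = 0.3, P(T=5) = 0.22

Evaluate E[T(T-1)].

E[T(T-1)] = Σ t(t-1)·P(T=t)
 = 2·0.24 + 6·0.24 + 12·0.3 + 20·0.22
 = 0.48 + 1.44 + 3.6 + 4.4
 = 9.92

9.92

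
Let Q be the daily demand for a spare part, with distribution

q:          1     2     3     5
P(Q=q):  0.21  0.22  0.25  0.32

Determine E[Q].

3

E[Q] = Σ q·P(Q=q)
 = 1·0.21 + 2·0.22 + 3·0.25 + 5·0.32
 = 0.21 + 0.44 + 0.75 + 1.6
 = 3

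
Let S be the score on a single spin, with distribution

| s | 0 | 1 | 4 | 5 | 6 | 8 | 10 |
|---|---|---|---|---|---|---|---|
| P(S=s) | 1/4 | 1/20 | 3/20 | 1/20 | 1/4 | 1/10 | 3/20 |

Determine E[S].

E[S] = Σ s·P(S=s)
 = 0·1/4 + 1·1/20 + 4·3/20 + 5·1/20 + 6·1/4 + 8·1/10 + 10·3/20
 = 0 + 1/20 + 3/5 + 1/4 + 3/2 + 4/5 + 3/2
 = 47/10

4.7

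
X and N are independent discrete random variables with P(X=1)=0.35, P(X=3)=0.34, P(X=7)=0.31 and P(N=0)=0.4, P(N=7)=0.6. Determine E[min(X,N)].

2.124

E[min(X,N)] = Σ_x Σ_n min(x,n) · P(X=x)P(N=n)
 = 0·0.14 + 1·0.21 + 0·0.136 + 3·0.204 + 0·0.124 + 7·0.186
 = 0 + 0.21 + 0 + 0.612 + 0 + 1.302
 = 2.124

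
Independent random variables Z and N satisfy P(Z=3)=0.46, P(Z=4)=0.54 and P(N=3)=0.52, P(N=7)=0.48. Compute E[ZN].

E[ZN] = Σ_z Σ_n zn · P(Z=z)P(N=n)
 = 9·0.2392 + 21·0.2208 + 12·0.2808 + 28·0.2592
 = 2.1528 + 4.6368 + 3.3696 + 7.2576
 = 17.4168

17.4168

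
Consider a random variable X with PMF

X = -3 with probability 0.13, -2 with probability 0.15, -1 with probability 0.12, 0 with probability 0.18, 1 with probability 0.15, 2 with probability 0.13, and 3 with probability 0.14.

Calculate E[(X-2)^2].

7.74

E[(X-2)^2] = Σ (x-2)^2·P(X=x)
 = 25·0.13 + 16·0.15 + 9·0.12 + 4·0.18 + 1·0.15 + 0·0.13 + 1·0.14
 = 3.25 + 2.4 + 1.08 + 0.72 + 0.15 + 0 + 0.14
 = 7.74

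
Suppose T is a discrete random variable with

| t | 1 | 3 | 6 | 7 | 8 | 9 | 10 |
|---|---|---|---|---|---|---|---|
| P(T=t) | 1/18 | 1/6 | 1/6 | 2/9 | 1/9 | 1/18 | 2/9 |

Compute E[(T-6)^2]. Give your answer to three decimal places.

E[(T-6)^2] = Σ (t-6)^2·P(T=t)
 = 25·1/18 + 9·1/6 + 0·1/6 + 1·2/9 + 4·1/9 + 9·1/18 + 16·2/9
 = 25/18 + 3/2 + 0 + 2/9 + 4/9 + 1/2 + 32/9
 = 137/18

7.611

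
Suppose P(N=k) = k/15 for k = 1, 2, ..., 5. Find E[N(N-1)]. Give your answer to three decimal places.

11.333

E[N(N-1)] = Σ n(n-1)·P(N=n)
 = 0·1/15 + 2·2/15 + 6·1/5 + 12·4/15 + 20·1/3
 = 0 + 4/15 + 6/5 + 16/5 + 20/3
 = 34/3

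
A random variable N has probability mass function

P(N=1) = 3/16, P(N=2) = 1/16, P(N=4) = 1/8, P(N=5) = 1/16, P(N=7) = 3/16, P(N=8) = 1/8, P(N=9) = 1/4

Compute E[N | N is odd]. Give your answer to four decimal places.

5.9091

P(N is odd) = 3/16 + 1/16 + 3/16 + 1/4 = 11/16.
E[N | N is odd] = [1·3/16 + 5·1/16 + 7·3/16 + 9·1/4] / (11/16)
 = 65/16 / (11/16)
 = 65/11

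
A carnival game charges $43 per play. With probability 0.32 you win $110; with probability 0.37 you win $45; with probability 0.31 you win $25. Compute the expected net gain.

16.6

E[payout] = 110·0.32 + 45·0.37 + 25·0.31
 = 35.2 + 16.65 + 7.75
 = 59.6
Net = 59.6 - 43 = 16.6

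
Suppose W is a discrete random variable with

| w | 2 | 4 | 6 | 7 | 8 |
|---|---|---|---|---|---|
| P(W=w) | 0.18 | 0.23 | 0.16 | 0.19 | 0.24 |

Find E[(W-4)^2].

6.91

E[(W-4)^2] = Σ (w-4)^2·P(W=w)
 = 4·0.18 + 0·0.23 + 4·0.16 + 9·0.19 + 16·0.24
 = 0.72 + 0 + 0.64 + 1.71 + 3.84
 = 6.91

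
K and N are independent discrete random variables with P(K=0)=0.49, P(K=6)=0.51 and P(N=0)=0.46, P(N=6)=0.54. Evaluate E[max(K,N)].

E[max(K,N)] = Σ_k Σ_n max(k,n) · P(K=k)P(N=n)
 = 0·0.2254 + 6·0.2646 + 6·0.2346 + 6·0.2754
 = 0 + 1.5876 + 1.4076 + 1.6524
 = 4.6476

4.6476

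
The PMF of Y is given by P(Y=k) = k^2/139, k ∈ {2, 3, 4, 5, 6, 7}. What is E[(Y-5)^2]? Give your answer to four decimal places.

E[(Y-5)^2] = Σ (y-5)^2·P(Y=y)
 = 9·4/139 + 4·9/139 + 1·16/139 + 0·25/139 + 1·36/139 + 4·49/139
 = 36/139 + 36/139 + 16/139 + 0 + 36/139 + 196/139
 = 320/139

2.3022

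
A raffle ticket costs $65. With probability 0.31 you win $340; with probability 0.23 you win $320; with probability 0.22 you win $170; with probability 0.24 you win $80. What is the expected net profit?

170.6

E[payout] = 340·0.31 + 320·0.23 + 170·0.22 + 80·0.24
 = 105.4 + 73.6 + 37.4 + 19.2
 = 235.6
Net = 235.6 - 65 = 170.6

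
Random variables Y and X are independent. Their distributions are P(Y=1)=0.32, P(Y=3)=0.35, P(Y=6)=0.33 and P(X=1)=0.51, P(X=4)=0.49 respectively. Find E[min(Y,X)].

E[min(Y,X)] = Σ_y Σ_x min(y,x) · P(Y=y)P(X=x)
 = 1·0.1632 + 1·0.1568 + 1·0.1785 + 3·0.1715 + 1·0.1683 + 4·0.1617
 = 0.1632 + 0.1568 + 0.1785 + 0.5145 + 0.1683 + 0.6468
 = 1.8281

1.8281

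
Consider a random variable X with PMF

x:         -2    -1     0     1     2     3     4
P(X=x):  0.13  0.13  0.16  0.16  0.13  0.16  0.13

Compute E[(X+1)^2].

E[(X+1)^2] = Σ (x+1)^2·P(X=x)
 = 1·0.13 + 0·0.13 + 1·0.16 + 4·0.16 + 9·0.13 + 16·0.16 + 25·0.13
 = 0.13 + 0 + 0.16 + 0.64 + 1.17 + 2.56 + 3.25
 = 7.91

7.91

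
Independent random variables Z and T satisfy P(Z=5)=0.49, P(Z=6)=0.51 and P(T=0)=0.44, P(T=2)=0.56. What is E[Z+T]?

E[Z+T] = Σ_z Σ_t (z+t) · P(Z=z)P(T=t)
 = 5·0.2156 + 7·0.2744 + 6·0.2244 + 8·0.2856
 = 1.078 + 1.9208 + 1.3464 + 2.2848
 = 6.63

6.63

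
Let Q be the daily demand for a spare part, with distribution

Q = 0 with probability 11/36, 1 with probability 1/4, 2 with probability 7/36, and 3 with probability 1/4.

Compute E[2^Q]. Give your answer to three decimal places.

3.583

E[2^Q] = Σ 2^q·P(Q=q)
 = 1·11/36 + 2·1/4 + 4·7/36 + 8·1/4
 = 11/36 + 1/2 + 7/9 + 2
 = 43/12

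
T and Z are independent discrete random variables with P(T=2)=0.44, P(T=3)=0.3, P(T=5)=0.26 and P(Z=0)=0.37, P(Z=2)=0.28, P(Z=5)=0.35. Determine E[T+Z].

5.39

E[T+Z] = Σ_t Σ_z (t+z) · P(T=t)P(Z=z)
 = 2·0.1628 + 4·0.1232 + 7·0.154 + 3·0.111 + 5·0.084 + 8·0.105 + 5·0.0962 + 7·0.0728 + 10·0.091
 = 0.3256 + 0.4928 + 1.078 + 0.333 + 0.42 + 0.84 + 0.481 + 0.5096 + 0.91
 = 5.39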